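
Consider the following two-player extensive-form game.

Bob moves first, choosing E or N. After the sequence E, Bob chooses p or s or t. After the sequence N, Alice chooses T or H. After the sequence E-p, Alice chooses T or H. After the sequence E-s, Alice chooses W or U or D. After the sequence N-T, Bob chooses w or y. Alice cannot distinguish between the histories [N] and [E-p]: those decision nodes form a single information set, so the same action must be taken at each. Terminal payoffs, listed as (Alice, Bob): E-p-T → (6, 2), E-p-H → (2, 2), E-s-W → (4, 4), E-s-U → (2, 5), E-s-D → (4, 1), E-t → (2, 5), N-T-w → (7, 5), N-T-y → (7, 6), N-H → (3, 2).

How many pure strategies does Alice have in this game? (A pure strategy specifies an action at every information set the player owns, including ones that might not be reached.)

Alice owns the information set {N, E-p} with actions {T, H} — two choices.
Alice owns the node after E-s with actions {W, U, D} — three choices.
A pure strategy fixes one action at each information set independently, so the count is the product 2 × 3 = 6.

6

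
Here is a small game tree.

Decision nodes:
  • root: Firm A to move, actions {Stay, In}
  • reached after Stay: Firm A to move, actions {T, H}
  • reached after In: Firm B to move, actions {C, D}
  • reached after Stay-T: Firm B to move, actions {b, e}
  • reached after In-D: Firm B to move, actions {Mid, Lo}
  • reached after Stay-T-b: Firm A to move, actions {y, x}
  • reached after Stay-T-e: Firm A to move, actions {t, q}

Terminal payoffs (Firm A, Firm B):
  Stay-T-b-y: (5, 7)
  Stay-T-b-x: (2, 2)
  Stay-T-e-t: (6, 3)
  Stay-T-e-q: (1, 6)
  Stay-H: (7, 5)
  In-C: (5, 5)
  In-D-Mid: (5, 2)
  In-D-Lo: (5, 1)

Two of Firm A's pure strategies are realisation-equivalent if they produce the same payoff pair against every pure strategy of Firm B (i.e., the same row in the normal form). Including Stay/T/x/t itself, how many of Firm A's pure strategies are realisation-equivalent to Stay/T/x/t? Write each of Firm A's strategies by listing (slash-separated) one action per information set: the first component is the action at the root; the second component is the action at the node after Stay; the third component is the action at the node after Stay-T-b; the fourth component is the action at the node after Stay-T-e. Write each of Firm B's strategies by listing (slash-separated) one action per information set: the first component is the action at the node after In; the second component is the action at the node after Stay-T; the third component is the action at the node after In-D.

1

Row for Stay/T/x/t (columns C/b/Mid, C/b/Lo, C/e/Mid, C/e/Lo, D/b/Mid, D/b/Lo, D/e/Mid, D/e/Lo): (2,2) (2,2) (6,3) (6,3) (2,2) (2,2) (6,3) (6,3).
Every one of Firm A's information sets is on the play path for some reply by Firm B when Firm A follows Stay/T/x/t.
Changing the action at any of them therefore changes at least one column, so only Stay/T/x/t itself gives this row.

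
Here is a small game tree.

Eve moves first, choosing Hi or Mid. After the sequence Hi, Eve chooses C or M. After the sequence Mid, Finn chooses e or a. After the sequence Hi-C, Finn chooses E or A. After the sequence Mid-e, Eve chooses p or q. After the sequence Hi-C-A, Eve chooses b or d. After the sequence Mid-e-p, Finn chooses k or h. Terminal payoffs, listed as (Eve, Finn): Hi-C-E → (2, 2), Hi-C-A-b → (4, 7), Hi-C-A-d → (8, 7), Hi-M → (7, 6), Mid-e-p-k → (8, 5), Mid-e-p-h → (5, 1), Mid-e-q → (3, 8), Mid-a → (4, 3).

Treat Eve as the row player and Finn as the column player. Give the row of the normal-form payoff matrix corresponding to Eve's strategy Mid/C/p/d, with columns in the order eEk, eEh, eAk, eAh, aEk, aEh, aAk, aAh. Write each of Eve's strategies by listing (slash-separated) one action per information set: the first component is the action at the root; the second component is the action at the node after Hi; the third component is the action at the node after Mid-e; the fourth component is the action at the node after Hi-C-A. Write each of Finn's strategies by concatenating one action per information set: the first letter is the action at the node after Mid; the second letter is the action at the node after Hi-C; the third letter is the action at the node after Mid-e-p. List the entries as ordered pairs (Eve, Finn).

(8,5) (5,1) (8,5) (5,1) (4,3) (4,3) (4,3) (4,3)

vs eEk: Eve plays Mid → Finn plays e at [Mid] → Eve plays p at [Mid-e] → Finn plays k at [Mid-e-p] → (8, 5)
vs eEh: Eve plays Mid → Finn plays e at [Mid] → Eve plays p at [Mid-e] → Finn plays h at [Mid-e-p] → (5, 1)
vs eAk: Eve plays Mid → Finn plays e at [Mid] → Eve plays p at [Mid-e] → Finn plays k at [Mid-e-p] → (8, 5)
vs eAh: Eve plays Mid → Finn plays e at [Mid] → Eve plays p at [Mid-e] → Finn plays h at [Mid-e-p] → (5, 1)
vs aEk: Eve plays Mid → Finn plays a at [Mid] → (4, 3)
vs aEh: Eve plays Mid → Finn plays a at [Mid] → (4, 3)
vs aAk: Eve plays Mid → Finn plays a at [Mid] → (4, 3)
vs aAh: Eve plays Mid → Finn plays a at [Mid] → (4, 3)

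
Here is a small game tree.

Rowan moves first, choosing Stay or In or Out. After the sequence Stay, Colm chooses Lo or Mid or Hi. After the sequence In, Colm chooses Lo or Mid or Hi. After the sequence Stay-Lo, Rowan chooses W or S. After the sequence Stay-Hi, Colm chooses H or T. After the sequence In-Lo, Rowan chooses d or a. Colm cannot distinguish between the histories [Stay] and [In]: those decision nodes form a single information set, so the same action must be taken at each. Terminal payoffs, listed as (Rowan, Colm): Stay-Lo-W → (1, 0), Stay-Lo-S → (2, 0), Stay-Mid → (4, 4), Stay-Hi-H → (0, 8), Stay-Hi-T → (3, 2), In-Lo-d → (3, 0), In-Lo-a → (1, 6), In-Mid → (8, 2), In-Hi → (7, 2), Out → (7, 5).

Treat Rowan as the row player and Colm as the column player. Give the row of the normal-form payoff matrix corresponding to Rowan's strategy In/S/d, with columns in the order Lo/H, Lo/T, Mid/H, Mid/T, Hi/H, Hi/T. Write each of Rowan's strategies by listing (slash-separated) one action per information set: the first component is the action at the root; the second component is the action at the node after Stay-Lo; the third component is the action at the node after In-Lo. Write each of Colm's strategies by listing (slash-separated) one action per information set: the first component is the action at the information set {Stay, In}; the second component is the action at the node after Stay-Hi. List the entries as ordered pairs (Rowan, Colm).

vs Lo/H: Rowan plays In → Colm plays Lo at [In] → Rowan plays d at [In-Lo] → (3, 0)
vs Lo/T: Rowan plays In → Colm plays Lo at [In] → Rowan plays d at [In-Lo] → (3, 0)
vs Mid/H: Rowan plays In → Colm plays Mid at [In] → (8, 2)
vs Mid/T: Rowan plays In → Colm plays Mid at [In] → (8, 2)
vs Hi/H: Rowan plays In → Colm plays Hi at [In] → (7, 2)
vs Hi/T: Rowan plays In → Colm plays Hi at [In] → (7, 2)

(3,0) (3,0) (8,2) (8,2) (7,2) (7,2)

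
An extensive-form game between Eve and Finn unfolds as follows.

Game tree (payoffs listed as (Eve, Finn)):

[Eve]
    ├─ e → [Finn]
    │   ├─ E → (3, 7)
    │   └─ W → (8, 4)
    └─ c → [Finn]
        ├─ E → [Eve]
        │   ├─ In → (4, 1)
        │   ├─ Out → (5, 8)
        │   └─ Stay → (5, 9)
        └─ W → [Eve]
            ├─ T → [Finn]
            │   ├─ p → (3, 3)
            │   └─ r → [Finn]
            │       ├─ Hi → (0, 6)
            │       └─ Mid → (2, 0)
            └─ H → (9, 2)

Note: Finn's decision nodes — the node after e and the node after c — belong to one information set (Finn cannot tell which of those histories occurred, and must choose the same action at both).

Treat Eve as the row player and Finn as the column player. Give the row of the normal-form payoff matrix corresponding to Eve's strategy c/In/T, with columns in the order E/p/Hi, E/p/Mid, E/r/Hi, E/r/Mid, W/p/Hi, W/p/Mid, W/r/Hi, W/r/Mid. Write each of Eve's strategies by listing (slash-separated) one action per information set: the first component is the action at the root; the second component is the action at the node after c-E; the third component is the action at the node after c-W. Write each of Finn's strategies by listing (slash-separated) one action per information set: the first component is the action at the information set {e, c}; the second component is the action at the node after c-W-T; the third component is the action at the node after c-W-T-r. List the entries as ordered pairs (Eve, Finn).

vs E/p/Hi: Eve plays c → Finn plays E at [c] → Eve plays In at [c-E] → (4, 1)
vs E/p/Mid: Eve plays c → Finn plays E at [c] → Eve plays In at [c-E] → (4, 1)
vs E/r/Hi: Eve plays c → Finn plays E at [c] → Eve plays In at [c-E] → (4, 1)
vs E/r/Mid: Eve plays c → Finn plays E at [c] → Eve plays In at [c-E] → (4, 1)
vs W/p/Hi: Eve plays c → Finn plays W at [c] → Eve plays T at [c-W] → Finn plays p at [c-W-T] → (3, 3)
vs W/p/Mid: Eve plays c → Finn plays W at [c] → Eve plays T at [c-W] → Finn plays p at [c-W-T] → (3, 3)
vs W/r/Hi: Eve plays c → Finn plays W at [c] → Eve plays T at [c-W] → Finn plays r at [c-W-T] → Finn plays Hi at [c-W-T-r] → (0, 6)
vs W/r/Mid: Eve plays c → Finn plays W at [c] → Eve plays T at [c-W] → Finn plays r at [c-W-T] → Finn plays Mid at [c-W-T-r] → (2, 0)

(4,1) (4,1) (4,1) (4,1) (3,3) (3,3) (0,6) (2,0)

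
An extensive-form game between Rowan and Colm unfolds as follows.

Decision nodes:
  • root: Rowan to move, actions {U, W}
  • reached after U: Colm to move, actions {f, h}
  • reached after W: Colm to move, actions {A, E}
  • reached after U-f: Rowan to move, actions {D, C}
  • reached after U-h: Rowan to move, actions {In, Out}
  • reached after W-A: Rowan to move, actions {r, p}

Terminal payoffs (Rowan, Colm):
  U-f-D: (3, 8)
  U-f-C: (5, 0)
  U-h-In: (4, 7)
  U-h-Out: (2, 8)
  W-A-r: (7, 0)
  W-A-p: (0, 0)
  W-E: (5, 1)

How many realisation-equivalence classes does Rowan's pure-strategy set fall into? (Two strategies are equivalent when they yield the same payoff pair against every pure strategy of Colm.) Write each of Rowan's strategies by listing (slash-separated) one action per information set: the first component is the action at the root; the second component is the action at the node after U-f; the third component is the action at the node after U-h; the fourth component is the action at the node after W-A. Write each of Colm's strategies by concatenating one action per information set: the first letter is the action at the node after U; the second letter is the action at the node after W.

6

Rowan has 16 pure strategies: U/D/In/r, U/D/In/p, U/D/Out/r, U/D/Out/p, U/C/In/r, U/C/In/p, U/C/Out/r, U/C/Out/p, W/D/In/r, W/D/In/p, W/D/Out/r, W/D/Out/p, W/C/In/r, W/C/In/p, W/C/Out/r, W/C/Out/p. Columns: fA, fE, hA, hE.
{U/D/In/r, U/D/In/p} → row (3,8) (3,8) (4,7) (4,7)
{U/D/Out/r, U/D/Out/p} → row (3,8) (3,8) (2,8) (2,8)
{U/C/In/r, U/C/In/p} → row (5,0) (5,0) (4,7) (4,7)
{U/C/Out/r, U/C/Out/p} → row (5,0) (5,0) (2,8) (2,8)
{W/D/In/r, W/D/Out/r, W/C/In/r, W/C/Out/r} → row (7,0) (5,1) (7,0) (5,1)
{W/D/In/p, W/D/Out/p, W/C/In/p, W/C/Out/p} → row (0,0) (5,1) (0,0) (5,1)
That's 6 distinct rows out of 16 strategies.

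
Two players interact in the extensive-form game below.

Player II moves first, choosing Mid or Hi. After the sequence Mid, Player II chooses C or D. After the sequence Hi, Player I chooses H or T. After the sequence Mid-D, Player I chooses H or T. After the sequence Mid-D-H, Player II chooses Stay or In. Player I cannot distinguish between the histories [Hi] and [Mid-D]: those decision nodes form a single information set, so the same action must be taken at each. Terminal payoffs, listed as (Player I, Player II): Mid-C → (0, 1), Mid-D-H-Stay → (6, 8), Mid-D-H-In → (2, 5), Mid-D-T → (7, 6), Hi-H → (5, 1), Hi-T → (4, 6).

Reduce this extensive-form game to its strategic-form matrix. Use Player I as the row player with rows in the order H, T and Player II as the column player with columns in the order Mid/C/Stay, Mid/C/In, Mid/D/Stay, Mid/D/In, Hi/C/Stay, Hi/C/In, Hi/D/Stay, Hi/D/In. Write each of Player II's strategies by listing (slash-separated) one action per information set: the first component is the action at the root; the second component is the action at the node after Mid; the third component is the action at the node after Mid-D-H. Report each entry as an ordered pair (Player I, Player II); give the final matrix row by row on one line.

Row H: Mid/C/Stay→(0,1), Mid/C/In→(0,1), Mid/D/Stay→(6,8), Mid/D/In→(2,5), Hi/C/Stay→(5,1), Hi/C/In→(5,1), Hi/D/Stay→(5,1), Hi/D/In→(5,1)
Row T: Mid/C/Stay→(0,1), Mid/C/In→(0,1), Mid/D/Stay→(7,6), Mid/D/In→(7,6), Hi/C/Stay→(4,6), Hi/C/In→(4,6), Hi/D/Stay→(4,6), Hi/D/In→(4,6)

H: (0,1) (0,1) (6,8) (2,5) (5,1) (5,1) (5,1) (5,1) | T: (0,1) (0,1) (7,6) (7,6) (4,6) (4,6) (4,6) (4,6)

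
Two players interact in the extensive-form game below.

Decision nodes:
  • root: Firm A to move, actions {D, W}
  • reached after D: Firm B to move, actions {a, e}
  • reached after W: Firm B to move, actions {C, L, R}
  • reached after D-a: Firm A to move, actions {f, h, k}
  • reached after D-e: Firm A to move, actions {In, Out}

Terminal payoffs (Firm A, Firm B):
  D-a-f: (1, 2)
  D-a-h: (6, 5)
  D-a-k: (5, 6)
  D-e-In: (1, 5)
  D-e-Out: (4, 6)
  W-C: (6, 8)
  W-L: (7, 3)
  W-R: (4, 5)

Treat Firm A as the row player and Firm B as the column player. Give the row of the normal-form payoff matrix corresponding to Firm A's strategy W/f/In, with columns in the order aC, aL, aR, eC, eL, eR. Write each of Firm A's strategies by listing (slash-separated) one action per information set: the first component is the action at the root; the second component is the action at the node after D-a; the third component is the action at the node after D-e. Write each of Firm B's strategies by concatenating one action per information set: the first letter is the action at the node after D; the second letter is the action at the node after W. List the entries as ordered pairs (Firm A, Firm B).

vs aC: Firm A plays W → Firm B plays C at [W] → (6, 8)
vs aL: Firm A plays W → Firm B plays L at [W] → (7, 3)
vs aR: Firm A plays W → Firm B plays R at [W] → (4, 5)
vs eC: Firm A plays W → Firm B plays C at [W] → (6, 8)
vs eL: Firm A plays W → Firm B plays L at [W] → (7, 3)
vs eR: Firm A plays W → Firm B plays R at [W] → (4, 5)

(6,8) (7,3) (4,5) (6,8) (7,3) (4,5)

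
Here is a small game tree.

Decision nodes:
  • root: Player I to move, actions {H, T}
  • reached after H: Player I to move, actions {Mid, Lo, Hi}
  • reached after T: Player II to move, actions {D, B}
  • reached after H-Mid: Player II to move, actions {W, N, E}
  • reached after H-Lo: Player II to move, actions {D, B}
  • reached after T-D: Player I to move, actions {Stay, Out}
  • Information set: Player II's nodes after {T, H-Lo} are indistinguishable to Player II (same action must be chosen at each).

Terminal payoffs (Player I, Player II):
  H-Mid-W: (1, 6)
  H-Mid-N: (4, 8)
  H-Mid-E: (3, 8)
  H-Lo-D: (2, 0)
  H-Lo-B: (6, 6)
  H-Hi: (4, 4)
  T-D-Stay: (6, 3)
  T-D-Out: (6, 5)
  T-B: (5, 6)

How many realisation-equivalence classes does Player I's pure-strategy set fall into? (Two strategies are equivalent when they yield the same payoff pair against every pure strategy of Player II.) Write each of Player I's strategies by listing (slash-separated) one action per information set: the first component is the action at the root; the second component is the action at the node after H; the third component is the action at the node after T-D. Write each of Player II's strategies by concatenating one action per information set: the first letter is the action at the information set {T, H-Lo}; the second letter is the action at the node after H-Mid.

5

Player I has 12 pure strategies: H/Mid/Stay, H/Mid/Out, H/Lo/Stay, H/Lo/Out, H/Hi/Stay, H/Hi/Out, T/Mid/Stay, T/Mid/Out, T/Lo/Stay, T/Lo/Out, T/Hi/Stay, T/Hi/Out. Columns: DW, DN, DE, BW, BN, BE.
{H/Mid/Stay, H/Mid/Out} → row (1,6) (4,8) (3,8) (1,6) (4,8) (3,8)
{H/Lo/Stay, H/Lo/Out} → row (2,0) (2,0) (2,0) (6,6) (6,6) (6,6)
{H/Hi/Stay, H/Hi/Out} → row (4,4) (4,4) (4,4) (4,4) (4,4) (4,4)
{T/Mid/Stay, T/Lo/Stay, T/Hi/Stay} → row (6,3) (6,3) (6,3) (5,6) (5,6) (5,6)
{T/Mid/Out, T/Lo/Out, T/Hi/Out} → row (6,5) (6,5) (6,5) (5,6) (5,6) (5,6)
That's 5 distinct rows out of 12 strategies.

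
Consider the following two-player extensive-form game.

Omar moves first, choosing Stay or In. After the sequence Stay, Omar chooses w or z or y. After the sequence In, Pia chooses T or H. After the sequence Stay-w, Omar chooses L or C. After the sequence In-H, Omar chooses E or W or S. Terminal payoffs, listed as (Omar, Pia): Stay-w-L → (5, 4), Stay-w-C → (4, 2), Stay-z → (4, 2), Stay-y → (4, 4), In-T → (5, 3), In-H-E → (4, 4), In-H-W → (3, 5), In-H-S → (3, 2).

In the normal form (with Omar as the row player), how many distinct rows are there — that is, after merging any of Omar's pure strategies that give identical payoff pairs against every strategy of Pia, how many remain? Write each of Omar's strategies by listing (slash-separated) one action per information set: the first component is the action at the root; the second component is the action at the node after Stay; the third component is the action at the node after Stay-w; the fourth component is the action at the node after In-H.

Omar has 36 pure strategies: Stay/w/L/E, Stay/w/L/W, Stay/w/L/S, Stay/w/C/E, Stay/w/C/W, Stay/w/C/S, Stay/z/L/E, Stay/z/L/W, Stay/z/L/S, Stay/z/C/E, Stay/z/C/W, Stay/z/C/S, Stay/y/L/E, Stay/y/L/W, Stay/y/L/S, Stay/y/C/E, Stay/y/C/W, Stay/y/C/S, In/w/L/E, In/w/L/W, In/w/L/S, In/w/C/E, In/w/C/W, In/w/C/S, In/z/L/E, In/z/L/W, In/z/L/S, In/z/C/E, In/z/C/W, In/z/C/S, In/y/L/E, In/y/L/W, In/y/L/S, In/y/C/E, In/y/C/W, In/y/C/S. Columns: T, H.
{Stay/w/L/E, Stay/w/L/W, Stay/w/L/S} → row (5,4) (5,4)
{Stay/w/C/E, Stay/w/C/W, Stay/w/C/S, Stay/z/L/E, Stay/z/L/W, Stay/z/L/S, Stay/z/C/E, Stay/z/C/W, Stay/z/C/S} → row (4,2) (4,2)
{Stay/y/L/E, Stay/y/L/W, Stay/y/L/S, Stay/y/C/E, Stay/y/C/W, Stay/y/C/S} → row (4,4) (4,4)
{In/w/L/E, In/w/C/E, In/z/L/E, In/z/C/E, In/y/L/E, In/y/C/E} → row (5,3) (4,4)
{In/w/L/W, In/w/C/W, In/z/L/W, In/z/C/W, In/y/L/W, In/y/C/W} → row (5,3) (3,5)
{In/w/L/S, In/w/C/S, In/z/L/S, In/z/C/S, In/y/L/S, In/y/C/S} → row (5,3) (3,2)
That's 6 distinct rows out of 36 strategies.

6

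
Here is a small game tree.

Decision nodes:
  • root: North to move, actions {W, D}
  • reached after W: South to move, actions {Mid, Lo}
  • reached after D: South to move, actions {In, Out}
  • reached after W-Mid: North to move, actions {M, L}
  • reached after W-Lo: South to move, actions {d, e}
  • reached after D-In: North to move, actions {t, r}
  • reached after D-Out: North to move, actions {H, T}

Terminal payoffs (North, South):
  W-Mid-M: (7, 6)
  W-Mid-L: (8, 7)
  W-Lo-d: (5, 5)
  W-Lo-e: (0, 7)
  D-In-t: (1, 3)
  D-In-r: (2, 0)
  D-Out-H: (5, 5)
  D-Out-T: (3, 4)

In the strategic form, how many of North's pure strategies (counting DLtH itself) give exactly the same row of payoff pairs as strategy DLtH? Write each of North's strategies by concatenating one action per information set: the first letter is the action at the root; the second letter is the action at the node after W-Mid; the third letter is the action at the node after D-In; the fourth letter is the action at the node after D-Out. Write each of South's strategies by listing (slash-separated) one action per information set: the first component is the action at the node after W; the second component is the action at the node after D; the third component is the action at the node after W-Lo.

2

Row for DLtH (columns Mid/In/d, Mid/In/e, Mid/Out/d, Mid/Out/e, Lo/In/d, Lo/In/e, Lo/Out/d, Lo/Out/e): (1,3) (1,3) (5,5) (5,5) (1,3) (1,3) (5,5) (5,5).
Under DLtH, North's choice at the node after W-Mid can never be reached regardless of what South does, so varying those choices leaves every outcome unchanged.
Holding the reachable choices fixed and varying the unreachable one freely already gives 2 equivalent strategies.
No other strategy reproduces this row, so those 2 are the full class: DMtH, DLtH.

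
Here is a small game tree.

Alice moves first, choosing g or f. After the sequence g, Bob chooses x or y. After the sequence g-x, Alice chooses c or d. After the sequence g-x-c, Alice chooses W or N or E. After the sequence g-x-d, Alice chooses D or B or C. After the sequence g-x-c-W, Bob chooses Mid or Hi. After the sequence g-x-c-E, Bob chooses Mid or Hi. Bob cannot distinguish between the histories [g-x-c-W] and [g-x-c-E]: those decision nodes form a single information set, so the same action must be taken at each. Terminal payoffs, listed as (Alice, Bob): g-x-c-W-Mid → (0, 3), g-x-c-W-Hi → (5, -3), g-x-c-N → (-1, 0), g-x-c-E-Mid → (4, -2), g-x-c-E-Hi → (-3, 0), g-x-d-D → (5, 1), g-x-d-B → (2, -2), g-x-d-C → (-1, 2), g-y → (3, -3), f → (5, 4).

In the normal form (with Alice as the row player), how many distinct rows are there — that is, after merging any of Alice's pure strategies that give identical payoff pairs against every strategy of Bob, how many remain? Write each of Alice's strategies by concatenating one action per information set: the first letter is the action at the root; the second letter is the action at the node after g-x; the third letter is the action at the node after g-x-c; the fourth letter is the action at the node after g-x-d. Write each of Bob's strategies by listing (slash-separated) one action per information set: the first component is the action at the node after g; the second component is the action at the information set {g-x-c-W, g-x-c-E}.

7

Alice has 36 pure strategies: gcWD, gcWB, gcWC, gcND, gcNB, gcNC, gcED, gcEB, gcEC, gdWD, gdWB, gdWC, gdND, gdNB, gdNC, gdED, gdEB, gdEC, fcWD, fcWB, fcWC, fcND, fcNB, fcNC, fcED, fcEB, fcEC, fdWD, fdWB, fdWC, fdND, fdNB, fdNC, fdED, fdEB, fdEC. Columns: x/Mid, x/Hi, y/Mid, y/Hi.
{gcWD, gcWB, gcWC} → row (0,3) (5,-3) (3,-3) (3,-3)
{gcND, gcNB, gcNC} → row (-1,0) (-1,0) (3,-3) (3,-3)
{gcED, gcEB, gcEC} → row (4,-2) (-3,0) (3,-3) (3,-3)
{gdWD, gdND, gdED} → row (5,1) (5,1) (3,-3) (3,-3)
{gdWB, gdNB, gdEB} → row (2,-2) (2,-2) (3,-3) (3,-3)
{gdWC, gdNC, gdEC} → row (-1,2) (-1,2) (3,-3) (3,-3)
{fcWD, fcWB, fcWC, fcND, fcNB, fcNC, fcED, fcEB, fcEC, fdWD, fdWB, fdWC, fdND, fdNB, fdNC, fdED, fdEB, fdEC} → row (5,4) (5,4) (5,4) (5,4)
That's 7 distinct rows out of 36 strategies.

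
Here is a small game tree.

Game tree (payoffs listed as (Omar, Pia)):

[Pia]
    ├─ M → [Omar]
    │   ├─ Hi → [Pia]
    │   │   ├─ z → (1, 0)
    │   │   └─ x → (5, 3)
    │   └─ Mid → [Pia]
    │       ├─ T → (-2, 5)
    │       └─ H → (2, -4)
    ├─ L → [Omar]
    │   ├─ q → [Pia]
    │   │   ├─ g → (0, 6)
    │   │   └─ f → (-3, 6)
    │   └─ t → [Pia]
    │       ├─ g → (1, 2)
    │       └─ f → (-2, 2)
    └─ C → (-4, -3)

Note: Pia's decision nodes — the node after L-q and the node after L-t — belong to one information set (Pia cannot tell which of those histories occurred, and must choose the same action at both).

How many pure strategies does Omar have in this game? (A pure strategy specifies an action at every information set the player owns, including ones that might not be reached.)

Omar owns the node after M with actions {Hi, Mid} — two choices.
Omar owns the node after L with actions {q, t} — two choices.
A pure strategy fixes one action at each information set independently, so the count is the product 2 × 2 = 4.

4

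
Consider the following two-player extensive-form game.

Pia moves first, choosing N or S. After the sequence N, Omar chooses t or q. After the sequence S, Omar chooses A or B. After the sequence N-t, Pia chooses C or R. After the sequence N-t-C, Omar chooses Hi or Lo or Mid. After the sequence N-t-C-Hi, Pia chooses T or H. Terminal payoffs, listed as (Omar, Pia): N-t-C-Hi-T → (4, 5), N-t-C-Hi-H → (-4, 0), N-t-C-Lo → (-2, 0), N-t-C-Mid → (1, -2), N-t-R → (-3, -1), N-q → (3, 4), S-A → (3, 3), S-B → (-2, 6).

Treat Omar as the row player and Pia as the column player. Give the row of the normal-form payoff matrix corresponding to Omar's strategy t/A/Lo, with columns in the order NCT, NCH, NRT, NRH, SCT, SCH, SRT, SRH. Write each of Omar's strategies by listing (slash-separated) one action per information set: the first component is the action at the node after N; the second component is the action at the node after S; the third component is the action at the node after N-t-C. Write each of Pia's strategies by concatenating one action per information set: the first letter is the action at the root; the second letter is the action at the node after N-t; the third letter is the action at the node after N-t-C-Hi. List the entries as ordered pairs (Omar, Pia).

vs NCT: Pia plays N → Omar plays t at [N] → Pia plays C at [N-t] → Omar plays Lo at [N-t-C] → (-2, 0)
vs NCH: Pia plays N → Omar plays t at [N] → Pia plays C at [N-t] → Omar plays Lo at [N-t-C] → (-2, 0)
vs NRT: Pia plays N → Omar plays t at [N] → Pia plays R at [N-t] → (-3, -1)
vs NRH: Pia plays N → Omar plays t at [N] → Pia plays R at [N-t] → (-3, -1)
vs SCT: Pia plays S → Omar plays A at [S] → (3, 3)
vs SCH: Pia plays S → Omar plays A at [S] → (3, 3)
vs SRT: Pia plays S → Omar plays A at [S] → (3, 3)
vs SRH: Pia plays S → Omar plays A at [S] → (3, 3)

(-2,0) (-2,0) (-3,-1) (-3,-1) (3,3) (3,3) (3,3) (3,3)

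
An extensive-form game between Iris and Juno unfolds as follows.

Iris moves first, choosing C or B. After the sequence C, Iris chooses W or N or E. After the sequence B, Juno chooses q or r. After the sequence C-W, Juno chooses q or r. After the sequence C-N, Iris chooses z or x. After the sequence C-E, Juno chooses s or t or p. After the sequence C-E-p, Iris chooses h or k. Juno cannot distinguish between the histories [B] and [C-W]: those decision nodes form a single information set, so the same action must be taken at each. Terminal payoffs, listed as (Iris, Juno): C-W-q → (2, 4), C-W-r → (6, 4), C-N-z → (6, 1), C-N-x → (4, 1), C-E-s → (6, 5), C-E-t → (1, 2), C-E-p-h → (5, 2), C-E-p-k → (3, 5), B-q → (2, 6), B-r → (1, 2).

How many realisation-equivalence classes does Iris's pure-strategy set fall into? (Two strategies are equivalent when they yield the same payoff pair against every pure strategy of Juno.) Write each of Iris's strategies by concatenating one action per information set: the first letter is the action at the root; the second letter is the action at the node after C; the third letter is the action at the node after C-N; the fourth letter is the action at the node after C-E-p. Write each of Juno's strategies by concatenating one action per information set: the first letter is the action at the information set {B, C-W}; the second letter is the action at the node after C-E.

Iris has 24 pure strategies: CWzh, CWzk, CWxh, CWxk, CNzh, CNzk, CNxh, CNxk, CEzh, CEzk, CExh, CExk, BWzh, BWzk, BWxh, BWxk, BNzh, BNzk, BNxh, BNxk, BEzh, BEzk, BExh, BExk. Columns: qs, qt, qp, rs, rt, rp.
{CWzh, CWzk, CWxh, CWxk} → row (2,4) (2,4) (2,4) (6,4) (6,4) (6,4)
{CNzh, CNzk} → row (6,1) (6,1) (6,1) (6,1) (6,1) (6,1)
{CNxh, CNxk} → row (4,1) (4,1) (4,1) (4,1) (4,1) (4,1)
{CEzh, CExh} → row (6,5) (1,2) (5,2) (6,5) (1,2) (5,2)
{CEzk, CExk} → row (6,5) (1,2) (3,5) (6,5) (1,2) (3,5)
{BWzh, BWzk, BWxh, BWxk, BNzh, BNzk, BNxh, BNxk, BEzh, BEzk, BExh, BExk} → row (2,6) (2,6) (2,6) (1,2) (1,2) (1,2)
That's 6 distinct rows out of 24 strategies.

6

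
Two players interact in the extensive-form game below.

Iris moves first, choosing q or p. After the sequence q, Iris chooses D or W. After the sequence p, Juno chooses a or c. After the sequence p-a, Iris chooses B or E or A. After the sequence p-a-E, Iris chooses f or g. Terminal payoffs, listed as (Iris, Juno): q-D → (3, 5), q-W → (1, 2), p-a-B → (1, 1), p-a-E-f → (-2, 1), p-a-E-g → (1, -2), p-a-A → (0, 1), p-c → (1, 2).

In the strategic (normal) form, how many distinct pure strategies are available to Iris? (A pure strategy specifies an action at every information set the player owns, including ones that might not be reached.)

Iris owns the root with actions {q, p} — two choices.
Iris owns the node after q with actions {D, W} — two choices.
Iris owns the node after p-a with actions {B, E, A} — three choices.
Iris owns the node after p-a-E with actions {f, g} — two choices.
A pure strategy fixes one action at each information set independently, so the count is the product 2 × 2 × 3 × 2 = 24.

24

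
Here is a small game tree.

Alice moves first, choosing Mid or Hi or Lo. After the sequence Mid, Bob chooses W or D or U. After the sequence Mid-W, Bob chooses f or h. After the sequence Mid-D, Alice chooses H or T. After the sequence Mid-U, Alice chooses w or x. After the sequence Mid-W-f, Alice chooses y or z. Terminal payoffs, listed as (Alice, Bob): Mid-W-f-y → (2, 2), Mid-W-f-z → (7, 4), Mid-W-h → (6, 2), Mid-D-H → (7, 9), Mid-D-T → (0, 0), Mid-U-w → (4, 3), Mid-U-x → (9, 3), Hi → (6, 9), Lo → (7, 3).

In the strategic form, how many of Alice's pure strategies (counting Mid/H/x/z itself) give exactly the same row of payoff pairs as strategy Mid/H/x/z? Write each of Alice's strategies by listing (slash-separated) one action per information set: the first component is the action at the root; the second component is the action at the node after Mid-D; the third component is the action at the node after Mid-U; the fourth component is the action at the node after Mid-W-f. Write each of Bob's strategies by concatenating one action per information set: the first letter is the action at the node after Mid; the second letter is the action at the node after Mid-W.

Row for Mid/H/x/z (columns Wf, Wh, Df, Dh, Uf, Uh): (7,4) (6,2) (7,9) (7,9) (9,3) (9,3).
Every one of Alice's information sets is on the play path for some reply by Bob when Alice follows Mid/H/x/z.
Changing the action at any of them therefore changes at least one column, so only Mid/H/x/z itself gives this row.

1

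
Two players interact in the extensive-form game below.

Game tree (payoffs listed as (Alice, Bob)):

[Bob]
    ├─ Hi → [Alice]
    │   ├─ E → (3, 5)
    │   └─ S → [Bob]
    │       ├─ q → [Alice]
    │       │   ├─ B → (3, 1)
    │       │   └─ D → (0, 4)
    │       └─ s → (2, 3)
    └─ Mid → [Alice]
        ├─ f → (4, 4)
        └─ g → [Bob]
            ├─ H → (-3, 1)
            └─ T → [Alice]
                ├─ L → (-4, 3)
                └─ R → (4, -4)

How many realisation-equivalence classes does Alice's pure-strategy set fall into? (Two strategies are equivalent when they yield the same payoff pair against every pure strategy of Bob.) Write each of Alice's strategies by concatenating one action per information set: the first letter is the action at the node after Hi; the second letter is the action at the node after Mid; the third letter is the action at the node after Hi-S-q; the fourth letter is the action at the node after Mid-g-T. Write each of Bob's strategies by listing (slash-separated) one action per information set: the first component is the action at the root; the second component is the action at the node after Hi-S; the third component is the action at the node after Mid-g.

9

Alice has 16 pure strategies: EfBL, EfBR, EfDL, EfDR, EgBL, EgBR, EgDL, EgDR, SfBL, SfBR, SfDL, SfDR, SgBL, SgBR, SgDL, SgDR. Columns: Hi/q/H, Hi/q/T, Hi/s/H, Hi/s/T, Mid/q/H, Mid/q/T, Mid/s/H, Mid/s/T.
{EfBL, EfBR, EfDL, EfDR} → row (3,5) (3,5) (3,5) (3,5) (4,4) (4,4) (4,4) (4,4)
{EgBL, EgDL} → row (3,5) (3,5) (3,5) (3,5) (-3,1) (-4,3) (-3,1) (-4,3)
{EgBR, EgDR} → row (3,5) (3,5) (3,5) (3,5) (-3,1) (4,-4) (-3,1) (4,-4)
{SfBL, SfBR} → row (3,1) (3,1) (2,3) (2,3) (4,4) (4,4) (4,4) (4,4)
{SfDL, SfDR} → row (0,4) (0,4) (2,3) (2,3) (4,4) (4,4) (4,4) (4,4)
{SgBL} → row (3,1) (3,1) (2,3) (2,3) (-3,1) (-4,3) (-3,1) (-4,3)
{SgBR} → row (3,1) (3,1) (2,3) (2,3) (-3,1) (4,-4) (-3,1) (4,-4)
{SgDL} → row (0,4) (0,4) (2,3) (2,3) (-3,1) (-4,3) (-3,1) (-4,3)
{SgDR} → row (0,4) (0,4) (2,3) (2,3) (-3,1) (4,-4) (-3,1) (4,-4)
That's 9 distinct rows out of 16 strategies.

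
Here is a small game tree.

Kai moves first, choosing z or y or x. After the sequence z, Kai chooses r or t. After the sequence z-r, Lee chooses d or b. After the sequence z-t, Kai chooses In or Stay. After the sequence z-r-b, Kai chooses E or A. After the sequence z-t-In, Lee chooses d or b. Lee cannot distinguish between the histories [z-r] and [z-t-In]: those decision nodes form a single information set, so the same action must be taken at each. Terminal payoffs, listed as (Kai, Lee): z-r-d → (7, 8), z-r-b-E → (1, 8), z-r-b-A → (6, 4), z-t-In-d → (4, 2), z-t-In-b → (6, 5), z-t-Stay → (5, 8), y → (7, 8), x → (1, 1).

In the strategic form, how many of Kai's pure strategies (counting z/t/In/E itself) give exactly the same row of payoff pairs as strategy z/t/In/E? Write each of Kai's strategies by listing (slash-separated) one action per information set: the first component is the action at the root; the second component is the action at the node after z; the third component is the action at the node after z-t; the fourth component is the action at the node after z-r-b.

2

Row for z/t/In/E (columns d, b): (4,2) (6,5).
Under z/t/In/E, Kai's choice at the node after z-r-b can never be reached regardless of what Lee does, so varying those choices leaves every outcome unchanged.
Holding the reachable choices fixed and varying the unreachable one freely already gives 2 equivalent strategies.
No other strategy reproduces this row, so those 2 are the full class: z/t/In/E, z/t/In/A.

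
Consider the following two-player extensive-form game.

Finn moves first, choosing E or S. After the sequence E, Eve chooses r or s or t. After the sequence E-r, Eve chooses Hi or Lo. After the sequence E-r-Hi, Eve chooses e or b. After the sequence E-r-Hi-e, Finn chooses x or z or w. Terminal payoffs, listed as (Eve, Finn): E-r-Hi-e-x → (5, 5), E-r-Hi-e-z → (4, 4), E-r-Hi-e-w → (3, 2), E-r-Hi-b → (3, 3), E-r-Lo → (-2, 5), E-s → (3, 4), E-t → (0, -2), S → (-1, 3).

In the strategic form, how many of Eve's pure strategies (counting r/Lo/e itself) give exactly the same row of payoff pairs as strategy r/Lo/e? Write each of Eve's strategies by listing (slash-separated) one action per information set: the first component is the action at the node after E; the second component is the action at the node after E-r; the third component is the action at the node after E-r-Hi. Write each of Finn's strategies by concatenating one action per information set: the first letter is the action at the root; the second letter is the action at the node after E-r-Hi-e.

Row for r/Lo/e (columns Ex, Ez, Ew, Sx, Sz, Sw): (-2,5) (-2,5) (-2,5) (-1,3) (-1,3) (-1,3).
Under r/Lo/e, Eve's choice at the node after E-r-Hi can never be reached regardless of what Finn does, so varying those choices leaves every outcome unchanged.
Holding the reachable choices fixed and varying the unreachable one freely already gives 2 equivalent strategies.
No other strategy reproduces this row, so those 2 are the full class: r/Lo/e, r/Lo/b.

2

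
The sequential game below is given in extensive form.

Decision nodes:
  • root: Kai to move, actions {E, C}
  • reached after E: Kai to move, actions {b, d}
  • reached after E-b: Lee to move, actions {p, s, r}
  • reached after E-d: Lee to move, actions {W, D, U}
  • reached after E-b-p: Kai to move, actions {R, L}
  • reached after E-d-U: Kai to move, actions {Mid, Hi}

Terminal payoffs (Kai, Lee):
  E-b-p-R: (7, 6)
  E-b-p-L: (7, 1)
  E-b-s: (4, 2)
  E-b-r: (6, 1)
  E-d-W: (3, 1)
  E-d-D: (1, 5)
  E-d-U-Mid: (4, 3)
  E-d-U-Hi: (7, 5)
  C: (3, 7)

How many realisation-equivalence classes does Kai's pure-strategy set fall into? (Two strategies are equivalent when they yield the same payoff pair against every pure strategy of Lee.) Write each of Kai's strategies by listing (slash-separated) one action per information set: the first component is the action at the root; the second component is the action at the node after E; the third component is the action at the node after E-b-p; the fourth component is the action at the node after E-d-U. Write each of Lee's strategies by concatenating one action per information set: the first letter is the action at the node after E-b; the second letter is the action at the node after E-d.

Kai has 16 pure strategies: E/b/R/Mid, E/b/R/Hi, E/b/L/Mid, E/b/L/Hi, E/d/R/Mid, E/d/R/Hi, E/d/L/Mid, E/d/L/Hi, C/b/R/Mid, C/b/R/Hi, C/b/L/Mid, C/b/L/Hi, C/d/R/Mid, C/d/R/Hi, C/d/L/Mid, C/d/L/Hi. Columns: pW, pD, pU, sW, sD, sU, rW, rD, rU.
{E/b/R/Mid, E/b/R/Hi} → row (7,6) (7,6) (7,6) (4,2) (4,2) (4,2) (6,1) (6,1) (6,1)
{E/b/L/Mid, E/b/L/Hi} → row (7,1) (7,1) (7,1) (4,2) (4,2) (4,2) (6,1) (6,1) (6,1)
{E/d/R/Mid, E/d/L/Mid} → row (3,1) (1,5) (4,3) (3,1) (1,5) (4,3) (3,1) (1,5) (4,3)
{E/d/R/Hi, E/d/L/Hi} → row (3,1) (1,5) (7,5) (3,1) (1,5) (7,5) (3,1) (1,5) (7,5)
{C/b/R/Mid, C/b/R/Hi, C/b/L/Mid, C/b/L/Hi, C/d/R/Mid, C/d/R/Hi, C/d/L/Mid, C/d/L/Hi} → row (3,7) (3,7) (3,7) (3,7) (3,7) (3,7) (3,7) (3,7) (3,7)
That's 5 distinct rows out of 16 strategies.

5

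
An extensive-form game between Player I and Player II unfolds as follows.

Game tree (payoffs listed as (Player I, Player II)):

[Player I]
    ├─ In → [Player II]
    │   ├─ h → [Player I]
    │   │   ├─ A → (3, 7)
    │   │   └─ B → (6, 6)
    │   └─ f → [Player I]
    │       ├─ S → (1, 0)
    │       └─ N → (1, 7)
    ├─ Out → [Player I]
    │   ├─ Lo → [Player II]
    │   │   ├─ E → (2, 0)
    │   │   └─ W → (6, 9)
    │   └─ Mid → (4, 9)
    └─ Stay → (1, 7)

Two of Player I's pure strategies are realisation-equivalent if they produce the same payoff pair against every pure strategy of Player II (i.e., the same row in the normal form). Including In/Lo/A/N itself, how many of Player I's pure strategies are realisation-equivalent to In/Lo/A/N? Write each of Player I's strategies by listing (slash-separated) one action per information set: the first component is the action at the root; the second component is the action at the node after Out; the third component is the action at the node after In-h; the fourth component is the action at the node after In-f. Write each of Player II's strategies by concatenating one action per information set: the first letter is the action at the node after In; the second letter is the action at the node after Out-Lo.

Row for In/Lo/A/N (columns hE, hW, fE, fW): (3,7) (3,7) (1,7) (1,7).
Under In/Lo/A/N, Player I's choice at the node after Out can never be reached regardless of what Player II does, so varying those choices leaves every outcome unchanged.
Holding the reachable choices fixed and varying the unreachable one freely already gives 2 equivalent strategies.
No other strategy reproduces this row, so those 2 are the full class: In/Lo/A/N, In/Mid/A/N.

2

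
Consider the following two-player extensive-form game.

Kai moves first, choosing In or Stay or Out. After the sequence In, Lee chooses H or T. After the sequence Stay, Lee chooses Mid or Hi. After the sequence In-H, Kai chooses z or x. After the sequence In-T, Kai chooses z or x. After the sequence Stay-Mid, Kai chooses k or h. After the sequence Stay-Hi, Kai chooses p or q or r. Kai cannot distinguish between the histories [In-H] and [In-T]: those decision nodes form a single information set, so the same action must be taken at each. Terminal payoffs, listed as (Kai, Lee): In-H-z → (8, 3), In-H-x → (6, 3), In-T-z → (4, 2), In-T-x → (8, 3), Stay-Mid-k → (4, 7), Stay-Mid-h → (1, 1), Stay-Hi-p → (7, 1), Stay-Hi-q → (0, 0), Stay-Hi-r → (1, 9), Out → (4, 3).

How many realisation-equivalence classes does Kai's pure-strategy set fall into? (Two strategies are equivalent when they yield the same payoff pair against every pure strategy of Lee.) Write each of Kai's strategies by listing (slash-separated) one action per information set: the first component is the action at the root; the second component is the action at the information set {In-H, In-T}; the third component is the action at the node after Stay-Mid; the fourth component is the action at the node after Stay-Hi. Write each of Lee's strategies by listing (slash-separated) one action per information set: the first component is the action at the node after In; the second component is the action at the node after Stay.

9

Kai has 36 pure strategies: In/z/k/p, In/z/k/q, In/z/k/r, In/z/h/p, In/z/h/q, In/z/h/r, In/x/k/p, In/x/k/q, In/x/k/r, In/x/h/p, In/x/h/q, In/x/h/r, Stay/z/k/p, Stay/z/k/q, Stay/z/k/r, Stay/z/h/p, Stay/z/h/q, Stay/z/h/r, Stay/x/k/p, Stay/x/k/q, Stay/x/k/r, Stay/x/h/p, Stay/x/h/q, Stay/x/h/r, Out/z/k/p, Out/z/k/q, Out/z/k/r, Out/z/h/p, Out/z/h/q, Out/z/h/r, Out/x/k/p, Out/x/k/q, Out/x/k/r, Out/x/h/p, Out/x/h/q, Out/x/h/r. Columns: H/Mid, H/Hi, T/Mid, T/Hi.
{In/z/k/p, In/z/k/q, In/z/k/r, In/z/h/p, In/z/h/q, In/z/h/r} → row (8,3) (8,3) (4,2) (4,2)
{In/x/k/p, In/x/k/q, In/x/k/r, In/x/h/p, In/x/h/q, In/x/h/r} → row (6,3) (6,3) (8,3) (8,3)
{Stay/z/k/p, Stay/x/k/p} → row (4,7) (7,1) (4,7) (7,1)
{Stay/z/k/q, Stay/x/k/q} → row (4,7) (0,0) (4,7) (0,0)
{Stay/z/k/r, Stay/x/k/r} → row (4,7) (1,9) (4,7) (1,9)
{Stay/z/h/p, Stay/x/h/p} → row (1,1) (7,1) (1,1) (7,1)
{Stay/z/h/q, Stay/x/h/q} → row (1,1) (0,0) (1,1) (0,0)
{Stay/z/h/r, Stay/x/h/r} → row (1,1) (1,9) (1,1) (1,9)
{Out/z/k/p, Out/z/k/q, Out/z/k/r, Out/z/h/p, Out/z/h/q, Out/z/h/r, Out/x/k/p, Out/x/k/q, Out/x/k/r, Out/x/h/p, Out/x/h/q, Out/x/h/r} → row (4,3) (4,3) (4,3) (4,3)
That's 9 distinct rows out of 36 strategies.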